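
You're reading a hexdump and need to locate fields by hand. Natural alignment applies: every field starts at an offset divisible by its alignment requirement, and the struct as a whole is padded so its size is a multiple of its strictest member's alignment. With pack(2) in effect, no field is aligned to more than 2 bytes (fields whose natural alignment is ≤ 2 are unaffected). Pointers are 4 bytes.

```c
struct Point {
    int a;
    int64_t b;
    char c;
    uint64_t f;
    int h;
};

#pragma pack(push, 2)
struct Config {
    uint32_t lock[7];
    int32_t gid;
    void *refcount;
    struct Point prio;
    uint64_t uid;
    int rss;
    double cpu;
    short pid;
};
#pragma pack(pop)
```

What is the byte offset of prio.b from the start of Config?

44

Point: a at 0 (size 4, align 4) → ends 4; pad 4 to align 8 for b; b at 8 (size 8, align 8) → ends 16; c at 16 (size 1, align 1) → ends 17; pad 7 to align 8 for f; f at 24 (size 8, align 8) → ends 32; h at 32 (size 4, align 4) → ends 36; tail pad 4 to reach multiple of 8; total 40 bytes, alignment 8
lock at 0 (size 28, align 2) → ends 28
gid at 28 (size 4, align 2) → ends 32
refcount at 32 (size 4, align 2) → ends 36
prio at 36 (size 40, align 2) → ends 76
within Point: b at 8
36 + 8 = 44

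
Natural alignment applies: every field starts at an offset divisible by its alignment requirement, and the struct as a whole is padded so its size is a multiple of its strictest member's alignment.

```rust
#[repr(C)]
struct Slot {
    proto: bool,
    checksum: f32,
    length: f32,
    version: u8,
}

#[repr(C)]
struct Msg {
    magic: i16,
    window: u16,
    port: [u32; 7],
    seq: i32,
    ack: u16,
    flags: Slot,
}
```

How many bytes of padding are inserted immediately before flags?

Slot: proto at 0 (size 1, align 1) → ends 1; pad 3 to align 4 for checksum; checksum at 4 (size 4, align 4) → ends 8; length at 8 (size 4, align 4) → ends 12; version at 12 (size 1, align 1) → ends 13; tail pad 3 to reach multiple of 4; total 16 bytes, alignment 4
magic at 0 (size 2, align 2) → ends 2
window at 2 (size 2, align 2) → ends 4
port at 4 (size 28, align 4) → ends 32
seq at 32 (size 4, align 4) → ends 36
ack at 36 (size 2, align 2) → ends 38
pad 2 to align 4 for flags
flags at 40 (size 16, align 4) → ends 56

2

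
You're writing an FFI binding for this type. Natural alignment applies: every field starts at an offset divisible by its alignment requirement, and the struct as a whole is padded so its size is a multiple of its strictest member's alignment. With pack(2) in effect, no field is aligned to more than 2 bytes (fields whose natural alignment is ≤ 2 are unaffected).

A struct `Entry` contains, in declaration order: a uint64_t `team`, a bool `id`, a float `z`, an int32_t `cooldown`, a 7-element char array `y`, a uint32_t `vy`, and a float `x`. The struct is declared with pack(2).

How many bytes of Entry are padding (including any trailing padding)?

2

@0: team [8B, align 2] → 8
@8: id [1B, align 1] → 9
+1 pad (align 2)
@10: z [4B, align 2] → 14
@14: cooldown [4B, align 2] → 18
@18: y [7B, align 1] → 25
+1 pad (align 2)
@26: vy [4B, align 2] → 30
@30: x [4B, align 2] → 34
size 34, align 2
data bytes 32, size 34 → padding 2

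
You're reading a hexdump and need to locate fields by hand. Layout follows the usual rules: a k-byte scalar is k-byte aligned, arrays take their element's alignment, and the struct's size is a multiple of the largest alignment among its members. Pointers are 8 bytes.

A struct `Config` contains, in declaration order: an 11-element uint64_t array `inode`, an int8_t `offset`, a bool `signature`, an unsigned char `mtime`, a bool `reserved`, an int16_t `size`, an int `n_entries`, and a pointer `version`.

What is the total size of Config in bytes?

112

inode at 0 (size 88, align 8) → ends 88
offset at 88 (size 1, align 1) → ends 89
signature at 89 (size 1, align 1) → ends 90
mtime at 90 (size 1, align 1) → ends 91
reserved at 91 (size 1, align 1) → ends 92
size at 92 (size 2, align 2) → ends 94
pad 2 to align 4 for n_entries
n_entries at 96 (size 4, align 4) → ends 100
pad 4 to align 8 for version
version at 104 (size 8, align 8) → ends 112
total 112 bytes, alignment 8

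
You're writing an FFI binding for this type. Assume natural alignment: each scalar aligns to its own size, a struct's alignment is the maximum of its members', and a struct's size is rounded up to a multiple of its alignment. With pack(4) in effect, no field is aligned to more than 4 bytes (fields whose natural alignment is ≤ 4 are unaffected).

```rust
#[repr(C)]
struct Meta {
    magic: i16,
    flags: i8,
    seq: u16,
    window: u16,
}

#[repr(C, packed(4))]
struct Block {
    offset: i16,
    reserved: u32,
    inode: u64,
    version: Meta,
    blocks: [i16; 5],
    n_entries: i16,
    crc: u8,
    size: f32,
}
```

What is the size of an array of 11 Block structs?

484

Meta: @0: magic [2B, align 2] → 2; @2: flags [1B, align 1] → 3; +1 pad (align 2); @4: seq [2B, align 2] → 6; @6: window [2B, align 2] → 8; size 8, align 2
@0: offset [2B, align 2] → 2
+2 pad (align 4)
@4: reserved [4B, align 4] → 8
@8: inode [8B, align 4] → 16
@16: version [8B, align 2] → 24
@24: blocks [10B, align 2] → 34
@34: n_entries [2B, align 2] → 36
@36: crc [1B, align 1] → 37
+3 pad (align 4)
@40: size [4B, align 4] → 44
size 44, align 4
array of 11: 11 × 44 = 484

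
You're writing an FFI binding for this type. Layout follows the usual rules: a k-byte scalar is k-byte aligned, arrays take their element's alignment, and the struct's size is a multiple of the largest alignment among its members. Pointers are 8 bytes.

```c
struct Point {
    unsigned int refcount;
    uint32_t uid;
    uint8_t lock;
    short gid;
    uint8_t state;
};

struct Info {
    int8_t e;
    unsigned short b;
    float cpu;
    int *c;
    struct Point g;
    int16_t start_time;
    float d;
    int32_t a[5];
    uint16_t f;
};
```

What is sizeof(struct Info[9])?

Point: 0..4  refcount  (4B, 4-aligned); 4..8  uid  (4B, 4-aligned); 8..9  lock  (1B, 1-aligned); 9..10  -- padding (1B); 10..12  gid  (2B, 2-aligned); 12..13  state  (1B, 1-aligned); 13..16  -- tail padding (3B); sizeof = 16, alignof = 4
0..1  e  (1B, 1-aligned)
1..2  -- padding (1B)
2..4  b  (2B, 2-aligned)
4..8  cpu  (4B, 4-aligned)
8..16  c  (8B, 8-aligned)
16..32  g  (16B, 4-aligned)
32..34  start_time  (2B, 2-aligned)
34..36  -- padding (2B)
36..40  d  (4B, 4-aligned)
40..60  a  (20B, 4-aligned)
60..62  f  (2B, 2-aligned)
62..64  -- tail padding (2B)
sizeof = 64, alignof = 8
array of 9: 9 × 64 = 576

576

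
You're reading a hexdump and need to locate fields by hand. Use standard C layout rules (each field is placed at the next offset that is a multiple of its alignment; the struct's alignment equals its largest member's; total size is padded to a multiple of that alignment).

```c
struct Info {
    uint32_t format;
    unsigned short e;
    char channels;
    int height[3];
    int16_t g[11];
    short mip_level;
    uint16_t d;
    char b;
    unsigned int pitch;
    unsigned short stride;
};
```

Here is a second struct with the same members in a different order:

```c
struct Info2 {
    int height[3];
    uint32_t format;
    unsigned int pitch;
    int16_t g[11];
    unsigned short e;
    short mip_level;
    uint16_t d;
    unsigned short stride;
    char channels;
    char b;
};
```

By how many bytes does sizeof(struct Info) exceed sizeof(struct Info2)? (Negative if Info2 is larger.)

@0: format [4B, align 4] → 4
@4: e [2B, align 2] → 6
@6: channels [1B, align 1] → 7
+1 pad (align 4)
@8: height [12B, align 4] → 20
@20: g [22B, align 2] → 42
@42: mip_level [2B, align 2] → 44
@44: d [2B, align 2] → 46
@46: b [1B, align 1] → 47
+1 pad (align 4)
@48: pitch [4B, align 4] → 52
@52: stride [2B, align 2] → 54
+2 tail pad (align 4)
size 56, align 4
— Info2 —
@0: height [12B, align 4] → 12
@12: format [4B, align 4] → 16
@16: pitch [4B, align 4] → 20
@20: g [22B, align 2] → 42
@42: e [2B, align 2] → 44
@44: mip_level [2B, align 2] → 46
@46: d [2B, align 2] → 48
@48: stride [2B, align 2] → 50
@50: channels [1B, align 1] → 51
@51: b [1B, align 1] → 52
size 52, align 4
56 − 52 = 4

4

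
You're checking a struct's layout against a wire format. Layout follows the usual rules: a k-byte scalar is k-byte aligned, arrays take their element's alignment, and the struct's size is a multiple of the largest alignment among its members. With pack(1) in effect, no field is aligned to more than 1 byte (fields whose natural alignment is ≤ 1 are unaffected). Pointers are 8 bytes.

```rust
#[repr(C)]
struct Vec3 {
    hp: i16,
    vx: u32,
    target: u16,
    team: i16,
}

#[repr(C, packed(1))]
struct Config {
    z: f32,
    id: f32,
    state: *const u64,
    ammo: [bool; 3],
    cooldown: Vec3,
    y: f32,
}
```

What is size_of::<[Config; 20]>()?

Vec3: hp at 0 (size 2, align 2) → ends 2; pad 2 to align 4 for vx; vx at 4 (size 4, align 4) → ends 8; target at 8 (size 2, align 2) → ends 10; team at 10 (size 2, align 2) → ends 12; total 12 bytes, alignment 4
z at 0 (size 4, align 1) → ends 4
id at 4 (size 4, align 1) → ends 8
state at 8 (size 8, align 1) → ends 16
ammo at 16 (size 3, align 1) → ends 19
cooldown at 19 (size 12, align 1) → ends 31
y at 31 (size 4, align 1) → ends 35
total 35 bytes, alignment 1
array of 20: 20 × 35 = 700

700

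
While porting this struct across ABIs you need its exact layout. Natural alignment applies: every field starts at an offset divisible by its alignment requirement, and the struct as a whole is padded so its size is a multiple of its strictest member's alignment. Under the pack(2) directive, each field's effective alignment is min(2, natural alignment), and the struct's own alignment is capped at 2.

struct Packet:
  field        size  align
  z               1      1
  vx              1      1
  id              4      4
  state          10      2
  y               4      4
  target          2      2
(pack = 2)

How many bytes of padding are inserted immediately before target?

@0: z [1B, align 1] → 1
@1: vx [1B, align 1] → 2
@2: id [4B, align 2] → 6
@6: state [10B, align 2] → 16
@16: y [4B, align 2] → 20
@20: target [2B, align 2] → 22

0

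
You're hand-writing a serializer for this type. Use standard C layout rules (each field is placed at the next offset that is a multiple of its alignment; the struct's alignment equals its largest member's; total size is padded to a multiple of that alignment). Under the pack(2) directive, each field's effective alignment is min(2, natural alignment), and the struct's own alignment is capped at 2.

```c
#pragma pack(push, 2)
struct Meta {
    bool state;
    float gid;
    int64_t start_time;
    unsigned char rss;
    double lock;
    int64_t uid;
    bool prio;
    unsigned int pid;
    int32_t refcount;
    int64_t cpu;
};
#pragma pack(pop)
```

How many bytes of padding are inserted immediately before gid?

@0: state [1B, align 1] → 1
+1 pad (align 2)
@2: gid [4B, align 2] → 6

1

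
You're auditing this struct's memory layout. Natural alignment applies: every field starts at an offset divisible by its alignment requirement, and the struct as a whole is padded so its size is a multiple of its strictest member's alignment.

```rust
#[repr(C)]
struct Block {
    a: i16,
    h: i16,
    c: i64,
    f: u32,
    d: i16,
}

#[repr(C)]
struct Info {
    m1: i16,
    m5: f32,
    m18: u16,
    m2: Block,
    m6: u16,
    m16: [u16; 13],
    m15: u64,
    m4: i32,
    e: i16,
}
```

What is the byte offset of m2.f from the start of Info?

32

Block: @0: a [2B, align 2] → 2; @2: h [2B, align 2] → 4; +4 pad (align 8); @8: c [8B, align 8] → 16; @16: f [4B, align 4] → 20; @20: d [2B, align 2] → 22; +2 tail pad (align 8); size 24, align 8
@0: m1 [2B, align 2] → 2
+2 pad (align 4)
@4: m5 [4B, align 4] → 8
@8: m18 [2B, align 2] → 10
+6 pad (align 8)
@16: m2 [24B, align 8] → 40
within Block: f at 16
16 + 16 = 32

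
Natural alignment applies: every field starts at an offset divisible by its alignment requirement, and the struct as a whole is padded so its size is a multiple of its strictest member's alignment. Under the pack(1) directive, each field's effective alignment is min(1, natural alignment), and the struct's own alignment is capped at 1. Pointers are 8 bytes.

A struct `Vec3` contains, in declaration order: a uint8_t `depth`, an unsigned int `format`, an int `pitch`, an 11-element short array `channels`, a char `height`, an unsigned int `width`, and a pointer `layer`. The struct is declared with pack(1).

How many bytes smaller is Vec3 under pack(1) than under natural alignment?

4

natural layout:
  0..1  depth  (1B, 1-aligned)
  1..4  -- padding (3B)
  4..8  format  (4B, 4-aligned)
  8..12  pitch  (4B, 4-aligned)
  12..34  channels  (22B, 2-aligned)
  34..35  height  (1B, 1-aligned)
  35..36  -- padding (1B)
  36..40  width  (4B, 4-aligned)
  40..48  layer  (8B, 8-aligned)
  sizeof = 48, alignof = 8
packed(1) layout:
  0..1  depth  (1B, 1-aligned)
  1..5  format  (4B, 1-aligned)
  5..9  pitch  (4B, 1-aligned)
  9..31  channels  (22B, 1-aligned)
  31..32  height  (1B, 1-aligned)
  32..36  width  (4B, 1-aligned)
  36..44  layer  (8B, 1-aligned)
  sizeof = 44, alignof = 1
48 − 44 = 4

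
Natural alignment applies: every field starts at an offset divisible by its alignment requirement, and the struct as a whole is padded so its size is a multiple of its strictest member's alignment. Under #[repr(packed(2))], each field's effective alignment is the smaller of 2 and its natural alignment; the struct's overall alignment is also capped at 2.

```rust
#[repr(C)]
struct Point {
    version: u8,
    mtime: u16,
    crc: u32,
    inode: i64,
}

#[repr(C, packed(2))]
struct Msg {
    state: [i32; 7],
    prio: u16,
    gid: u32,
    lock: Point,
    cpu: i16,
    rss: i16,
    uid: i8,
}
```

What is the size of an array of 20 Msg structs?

Point: 0..1  version  (1B, 1-aligned); 1..2  -- padding (1B); 2..4  mtime  (2B, 2-aligned); 4..8  crc  (4B, 4-aligned); 8..16  inode  (8B, 8-aligned); sizeof = 16, alignof = 8
0..28  state  (28B, 2-aligned)
28..30  prio  (2B, 2-aligned)
30..34  gid  (4B, 2-aligned)
34..50  lock  (16B, 2-aligned)
50..52  cpu  (2B, 2-aligned)
52..54  rss  (2B, 2-aligned)
54..55  uid  (1B, 1-aligned)
55..56  -- tail padding (1B)
sizeof = 56, alignof = 2
array of 20: 20 × 56 = 1120

1120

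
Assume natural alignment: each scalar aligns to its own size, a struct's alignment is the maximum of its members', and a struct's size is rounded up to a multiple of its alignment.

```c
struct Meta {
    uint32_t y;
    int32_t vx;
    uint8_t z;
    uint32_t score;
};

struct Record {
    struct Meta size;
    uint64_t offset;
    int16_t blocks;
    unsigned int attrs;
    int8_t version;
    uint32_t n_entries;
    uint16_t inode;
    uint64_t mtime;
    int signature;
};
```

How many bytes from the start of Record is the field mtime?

Meta: @0: y [4B, align 4] → 4; @4: vx [4B, align 4] → 8; @8: z [1B, align 1] → 9; +3 pad (align 4); @12: score [4B, align 4] → 16; size 16, align 4
@0: size [16B, align 4] → 16
@16: offset [8B, align 8] → 24
@24: blocks [2B, align 2] → 26
+2 pad (align 4)
@28: attrs [4B, align 4] → 32
@32: version [1B, align 1] → 33
+3 pad (align 4)
@36: n_entries [4B, align 4] → 40
@40: inode [2B, align 2] → 42
+6 pad (align 8)
@48: mtime [8B, align 8] → 56

48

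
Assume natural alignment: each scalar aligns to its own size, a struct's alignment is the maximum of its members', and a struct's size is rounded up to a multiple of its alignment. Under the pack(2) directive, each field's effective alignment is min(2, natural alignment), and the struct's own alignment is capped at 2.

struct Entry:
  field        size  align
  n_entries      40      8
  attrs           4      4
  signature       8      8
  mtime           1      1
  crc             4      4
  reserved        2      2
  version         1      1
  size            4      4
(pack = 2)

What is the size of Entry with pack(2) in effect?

n_entries at 0 (size 40, align 2) → ends 40
attrs at 40 (size 4, align 2) → ends 44
signature at 44 (size 8, align 2) → ends 52
mtime at 52 (size 1, align 1) → ends 53
pad 1 to align 2 for crc
crc at 54 (size 4, align 2) → ends 58
reserved at 58 (size 2, align 2) → ends 60
version at 60 (size 1, align 1) → ends 61
pad 1 to align 2 for size
size at 62 (size 4, align 2) → ends 66
total 66 bytes, alignment 2

66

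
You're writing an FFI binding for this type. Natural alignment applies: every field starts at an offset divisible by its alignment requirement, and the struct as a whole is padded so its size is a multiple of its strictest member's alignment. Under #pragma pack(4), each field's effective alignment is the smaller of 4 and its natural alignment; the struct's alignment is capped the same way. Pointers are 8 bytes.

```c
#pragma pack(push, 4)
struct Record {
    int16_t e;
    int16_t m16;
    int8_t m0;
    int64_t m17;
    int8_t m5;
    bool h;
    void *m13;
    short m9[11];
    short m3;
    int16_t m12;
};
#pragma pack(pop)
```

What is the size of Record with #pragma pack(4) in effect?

0..2  e  (2B, 2-aligned)
2..4  m16  (2B, 2-aligned)
4..5  m0  (1B, 1-aligned)
5..8  -- padding (3B)
8..16  m17  (8B, 4-aligned)
16..17  m5  (1B, 1-aligned)
17..18  h  (1B, 1-aligned)
18..20  -- padding (2B)
20..28  m13  (8B, 4-aligned)
28..50  m9  (22B, 2-aligned)
50..52  m3  (2B, 2-aligned)
52..54  m12  (2B, 2-aligned)
54..56  -- tail padding (2B)
sizeof = 56, alignof = 4

56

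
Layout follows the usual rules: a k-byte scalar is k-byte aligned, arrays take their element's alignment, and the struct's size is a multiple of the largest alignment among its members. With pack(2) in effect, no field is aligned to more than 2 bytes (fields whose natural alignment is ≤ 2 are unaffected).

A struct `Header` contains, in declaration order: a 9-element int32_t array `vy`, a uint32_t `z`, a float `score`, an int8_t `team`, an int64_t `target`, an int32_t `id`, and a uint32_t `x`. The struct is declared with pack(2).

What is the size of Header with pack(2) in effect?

@0: vy [36B, align 2] → 36
@36: z [4B, align 2] → 40
@40: score [4B, align 2] → 44
@44: team [1B, align 1] → 45
+1 pad (align 2)
@46: target [8B, align 2] → 54
@54: id [4B, align 2] → 58
@58: x [4B, align 2] → 62
size 62, align 2

62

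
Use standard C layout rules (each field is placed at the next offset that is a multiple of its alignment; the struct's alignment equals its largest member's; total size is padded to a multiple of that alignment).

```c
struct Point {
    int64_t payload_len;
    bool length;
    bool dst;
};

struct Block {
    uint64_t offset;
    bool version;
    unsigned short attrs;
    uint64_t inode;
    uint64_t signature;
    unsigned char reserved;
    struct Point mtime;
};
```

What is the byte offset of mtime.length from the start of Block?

48

Point: @0: payload_len [8B, align 8] → 8; @8: length [1B, align 1] → 9; @9: dst [1B, align 1] → 10; +6 tail pad (align 8); size 16, align 8
@0: offset [8B, align 8] → 8
@8: version [1B, align 1] → 9
+1 pad (align 2)
@10: attrs [2B, align 2] → 12
+4 pad (align 8)
@16: inode [8B, align 8] → 24
@24: signature [8B, align 8] → 32
@32: reserved [1B, align 1] → 33
+7 pad (align 8)
@40: mtime [16B, align 8] → 56
within Point: length at 8
40 + 8 = 48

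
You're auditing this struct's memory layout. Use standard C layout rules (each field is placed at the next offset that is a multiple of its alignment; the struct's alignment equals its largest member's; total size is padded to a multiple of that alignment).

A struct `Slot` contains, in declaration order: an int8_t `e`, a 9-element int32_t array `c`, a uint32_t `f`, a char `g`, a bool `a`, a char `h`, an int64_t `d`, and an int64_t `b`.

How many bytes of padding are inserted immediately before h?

0

@0: e [1B, align 1] → 1
+3 pad (align 4)
@4: c [36B, align 4] → 40
@40: f [4B, align 4] → 44
@44: g [1B, align 1] → 45
@45: a [1B, align 1] → 46
@46: h [1B, align 1] → 47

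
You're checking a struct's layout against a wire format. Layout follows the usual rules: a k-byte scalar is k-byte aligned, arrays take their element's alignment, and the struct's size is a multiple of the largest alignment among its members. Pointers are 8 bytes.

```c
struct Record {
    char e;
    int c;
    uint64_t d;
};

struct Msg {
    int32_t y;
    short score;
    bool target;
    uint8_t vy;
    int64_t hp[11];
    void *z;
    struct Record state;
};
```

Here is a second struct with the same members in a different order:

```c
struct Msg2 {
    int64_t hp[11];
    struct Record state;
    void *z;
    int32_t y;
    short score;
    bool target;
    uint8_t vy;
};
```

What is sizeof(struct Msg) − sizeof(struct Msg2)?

Record: 0..1  e  (1B, 1-aligned); 1..4  -- padding (3B); 4..8  c  (4B, 4-aligned); 8..16  d  (8B, 8-aligned); sizeof = 16, alignof = 8
0..4  y  (4B, 4-aligned)
4..6  score  (2B, 2-aligned)
6..7  target  (1B, 1-aligned)
7..8  vy  (1B, 1-aligned)
8..96  hp  (88B, 8-aligned)
96..104  z  (8B, 8-aligned)
104..120  state  (16B, 8-aligned)
sizeof = 120, alignof = 8
— Msg2 —
0..88  hp  (88B, 8-aligned)
88..104  state  (16B, 8-aligned)
104..112  z  (8B, 8-aligned)
112..116  y  (4B, 4-aligned)
116..118  score  (2B, 2-aligned)
118..119  target  (1B, 1-aligned)
119..120  vy  (1B, 1-aligned)
sizeof = 120, alignof = 8
120 − 120 = 0

0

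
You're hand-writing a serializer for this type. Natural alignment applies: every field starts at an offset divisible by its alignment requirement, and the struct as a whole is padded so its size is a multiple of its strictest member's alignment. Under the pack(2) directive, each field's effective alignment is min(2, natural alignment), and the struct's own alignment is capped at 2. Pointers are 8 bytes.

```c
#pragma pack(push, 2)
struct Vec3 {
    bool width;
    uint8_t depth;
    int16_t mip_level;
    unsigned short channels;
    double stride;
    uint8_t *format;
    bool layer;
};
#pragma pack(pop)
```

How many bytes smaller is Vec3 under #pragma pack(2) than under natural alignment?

8

natural layout:
  width at 0 (size 1, align 1) → ends 1
  depth at 1 (size 1, align 1) → ends 2
  mip_level at 2 (size 2, align 2) → ends 4
  channels at 4 (size 2, align 2) → ends 6
  pad 2 to align 8 for stride
  stride at 8 (size 8, align 8) → ends 16
  format at 16 (size 8, align 8) → ends 24
  layer at 24 (size 1, align 1) → ends 25
  tail pad 7 to reach multiple of 8
  total 32 bytes, alignment 8
packed(2) layout:
  width at 0 (size 1, align 1) → ends 1
  depth at 1 (size 1, align 1) → ends 2
  mip_level at 2 (size 2, align 2) → ends 4
  channels at 4 (size 2, align 2) → ends 6
  stride at 6 (size 8, align 2) → ends 14
  format at 14 (size 8, align 2) → ends 22
  layer at 22 (size 1, align 1) → ends 23
  tail pad 1 to reach multiple of 2
  total 24 bytes, alignment 2
32 − 24 = 8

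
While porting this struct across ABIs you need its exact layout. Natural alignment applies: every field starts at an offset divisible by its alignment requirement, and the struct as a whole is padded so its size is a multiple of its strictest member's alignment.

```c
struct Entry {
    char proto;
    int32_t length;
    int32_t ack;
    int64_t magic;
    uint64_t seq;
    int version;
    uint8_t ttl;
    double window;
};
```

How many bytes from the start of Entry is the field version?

32

0..1  proto  (1B, 1-aligned)
1..4  -- padding (3B)
4..8  length  (4B, 4-aligned)
8..12  ack  (4B, 4-aligned)
12..16  -- padding (4B)
16..24  magic  (8B, 8-aligned)
24..32  seq  (8B, 8-aligned)
32..36  version  (4B, 4-aligned)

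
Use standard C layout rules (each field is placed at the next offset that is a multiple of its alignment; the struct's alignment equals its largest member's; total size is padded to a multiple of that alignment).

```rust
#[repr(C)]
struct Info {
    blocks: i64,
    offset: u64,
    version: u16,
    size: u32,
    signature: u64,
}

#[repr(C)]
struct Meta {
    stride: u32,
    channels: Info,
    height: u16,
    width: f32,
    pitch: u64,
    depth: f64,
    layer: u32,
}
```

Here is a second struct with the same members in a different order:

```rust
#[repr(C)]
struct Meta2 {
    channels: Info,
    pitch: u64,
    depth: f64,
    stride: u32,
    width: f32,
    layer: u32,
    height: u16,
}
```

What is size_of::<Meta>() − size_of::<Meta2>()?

Info: 0..8  blocks  (8B, 8-aligned); 8..16  offset  (8B, 8-aligned); 16..18  version  (2B, 2-aligned); 18..20  -- padding (2B); 20..24  size  (4B, 4-aligned); 24..32  signature  (8B, 8-aligned); sizeof = 32, alignof = 8
0..4  stride  (4B, 4-aligned)
4..8  -- padding (4B)
8..40  channels  (32B, 8-aligned)
40..42  height  (2B, 2-aligned)
42..44  -- padding (2B)
44..48  width  (4B, 4-aligned)
48..56  pitch  (8B, 8-aligned)
56..64  depth  (8B, 8-aligned)
64..68  layer  (4B, 4-aligned)
68..72  -- tail padding (4B)
sizeof = 72, alignof = 8
— Meta2 —
0..32  channels  (32B, 8-aligned)
32..40  pitch  (8B, 8-aligned)
40..48  depth  (8B, 8-aligned)
48..52  stride  (4B, 4-aligned)
52..56  width  (4B, 4-aligned)
56..60  layer  (4B, 4-aligned)
60..62  height  (2B, 2-aligned)
62..64  -- tail padding (2B)
sizeof = 64, alignof = 8
72 − 64 = 8

8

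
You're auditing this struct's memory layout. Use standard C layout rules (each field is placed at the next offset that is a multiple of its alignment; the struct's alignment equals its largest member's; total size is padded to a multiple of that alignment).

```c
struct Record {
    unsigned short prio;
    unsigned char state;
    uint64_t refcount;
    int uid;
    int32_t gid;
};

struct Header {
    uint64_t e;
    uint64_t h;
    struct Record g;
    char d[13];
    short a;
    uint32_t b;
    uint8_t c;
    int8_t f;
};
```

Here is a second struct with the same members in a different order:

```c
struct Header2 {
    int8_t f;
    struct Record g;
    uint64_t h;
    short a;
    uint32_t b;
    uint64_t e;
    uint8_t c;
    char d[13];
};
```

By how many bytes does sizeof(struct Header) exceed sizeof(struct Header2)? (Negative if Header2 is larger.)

-8

Record: prio at 0 (size 2, align 2) → ends 2; state at 2 (size 1, align 1) → ends 3; pad 5 to align 8 for refcount; refcount at 8 (size 8, align 8) → ends 16; uid at 16 (size 4, align 4) → ends 20; gid at 20 (size 4, align 4) → ends 24; total 24 bytes, alignment 8
e at 0 (size 8, align 8) → ends 8
h at 8 (size 8, align 8) → ends 16
g at 16 (size 24, align 8) → ends 40
d at 40 (size 13, align 1) → ends 53
pad 1 to align 2 for a
a at 54 (size 2, align 2) → ends 56
b at 56 (size 4, align 4) → ends 60
c at 60 (size 1, align 1) → ends 61
f at 61 (size 1, align 1) → ends 62
tail pad 2 to reach multiple of 8
total 64 bytes, alignment 8
— Header2 —
f at 0 (size 1, align 1) → ends 1
pad 7 to align 8 for g
g at 8 (size 24, align 8) → ends 32
h at 32 (size 8, align 8) → ends 40
a at 40 (size 2, align 2) → ends 42
pad 2 to align 4 for b
b at 44 (size 4, align 4) → ends 48
e at 48 (size 8, align 8) → ends 56
c at 56 (size 1, align 1) → ends 57
d at 57 (size 13, align 1) → ends 70
tail pad 2 to reach multiple of 8
total 72 bytes, alignment 8
64 − 72 = -8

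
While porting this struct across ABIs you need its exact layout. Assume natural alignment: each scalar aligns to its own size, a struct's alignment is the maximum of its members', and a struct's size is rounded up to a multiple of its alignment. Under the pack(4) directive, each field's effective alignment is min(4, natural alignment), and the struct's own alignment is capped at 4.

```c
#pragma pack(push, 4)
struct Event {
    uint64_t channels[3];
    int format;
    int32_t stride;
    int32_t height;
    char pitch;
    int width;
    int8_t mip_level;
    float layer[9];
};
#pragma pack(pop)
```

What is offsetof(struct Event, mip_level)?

44

channels at 0 (size 24, align 4) → ends 24
format at 24 (size 4, align 4) → ends 28
stride at 28 (size 4, align 4) → ends 32
height at 32 (size 4, align 4) → ends 36
pitch at 36 (size 1, align 1) → ends 37
pad 3 to align 4 for width
width at 40 (size 4, align 4) → ends 44
mip_level at 44 (size 1, align 1) → ends 45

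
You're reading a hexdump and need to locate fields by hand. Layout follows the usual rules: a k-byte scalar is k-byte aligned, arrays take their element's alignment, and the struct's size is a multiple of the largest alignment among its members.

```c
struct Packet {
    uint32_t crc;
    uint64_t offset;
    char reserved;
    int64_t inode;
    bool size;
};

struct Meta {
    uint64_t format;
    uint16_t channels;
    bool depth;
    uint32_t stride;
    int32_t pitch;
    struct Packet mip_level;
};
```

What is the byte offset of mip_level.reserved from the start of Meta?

Packet: @0: crc [4B, align 4] → 4; +4 pad (align 8); @8: offset [8B, align 8] → 16; @16: reserved [1B, align 1] → 17; +7 pad (align 8); @24: inode [8B, align 8] → 32; @32: size [1B, align 1] → 33; +7 tail pad (align 8); size 40, align 8
@0: format [8B, align 8] → 8
@8: channels [2B, align 2] → 10
@10: depth [1B, align 1] → 11
+1 pad (align 4)
@12: stride [4B, align 4] → 16
@16: pitch [4B, align 4] → 20
+4 pad (align 8)
@24: mip_level [40B, align 8] → 64
within Packet: reserved at 16
24 + 16 = 40

40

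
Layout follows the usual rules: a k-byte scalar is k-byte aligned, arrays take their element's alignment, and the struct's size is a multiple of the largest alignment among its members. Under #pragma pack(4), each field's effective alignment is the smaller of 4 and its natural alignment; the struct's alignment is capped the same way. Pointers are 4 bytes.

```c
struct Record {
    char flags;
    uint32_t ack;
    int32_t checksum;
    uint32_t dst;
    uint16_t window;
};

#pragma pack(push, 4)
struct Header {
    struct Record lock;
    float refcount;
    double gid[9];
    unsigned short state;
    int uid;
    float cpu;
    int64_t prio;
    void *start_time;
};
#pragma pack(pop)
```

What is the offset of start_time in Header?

116

Record: @0: flags [1B, align 1] → 1; +3 pad (align 4); @4: ack [4B, align 4] → 8; @8: checksum [4B, align 4] → 12; @12: dst [4B, align 4] → 16; @16: window [2B, align 2] → 18; +2 tail pad (align 4); size 20, align 4
@0: lock [20B, align 4] → 20
@20: refcount [4B, align 4] → 24
@24: gid [72B, align 4] → 96
@96: state [2B, align 2] → 98
+2 pad (align 4)
@100: uid [4B, align 4] → 104
@104: cpu [4B, align 4] → 108
@108: prio [8B, align 4] → 116
@116: start_time [4B, align 4] → 120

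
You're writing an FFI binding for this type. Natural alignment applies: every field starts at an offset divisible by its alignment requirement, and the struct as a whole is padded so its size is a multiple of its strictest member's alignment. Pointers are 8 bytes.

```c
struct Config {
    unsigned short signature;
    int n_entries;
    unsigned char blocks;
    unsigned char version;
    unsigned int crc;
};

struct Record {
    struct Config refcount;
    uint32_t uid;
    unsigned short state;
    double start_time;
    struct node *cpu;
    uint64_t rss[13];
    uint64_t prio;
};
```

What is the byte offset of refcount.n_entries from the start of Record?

4

Config: @0: signature [2B, align 2] → 2; +2 pad (align 4); @4: n_entries [4B, align 4] → 8; @8: blocks [1B, align 1] → 9; @9: version [1B, align 1] → 10; +2 pad (align 4); @12: crc [4B, align 4] → 16; size 16, align 4
@0: refcount [16B, align 4] → 16
within Config: n_entries at 4
0 + 4 = 4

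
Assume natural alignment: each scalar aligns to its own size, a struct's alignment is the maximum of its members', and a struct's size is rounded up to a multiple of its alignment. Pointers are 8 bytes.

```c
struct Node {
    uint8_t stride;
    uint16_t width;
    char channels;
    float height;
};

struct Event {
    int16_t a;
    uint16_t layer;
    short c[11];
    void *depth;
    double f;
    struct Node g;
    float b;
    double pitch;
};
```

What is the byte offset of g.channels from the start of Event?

52

Node: stride at 0 (size 1, align 1) → ends 1; pad 1 to align 2 for width; width at 2 (size 2, align 2) → ends 4; channels at 4 (size 1, align 1) → ends 5; pad 3 to align 4 for height; height at 8 (size 4, align 4) → ends 12; total 12 bytes, alignment 4
a at 0 (size 2, align 2) → ends 2
layer at 2 (size 2, align 2) → ends 4
c at 4 (size 22, align 2) → ends 26
pad 6 to align 8 for depth
depth at 32 (size 8, align 8) → ends 40
f at 40 (size 8, align 8) → ends 48
g at 48 (size 12, align 4) → ends 60
within Node: channels at 4
48 + 4 = 52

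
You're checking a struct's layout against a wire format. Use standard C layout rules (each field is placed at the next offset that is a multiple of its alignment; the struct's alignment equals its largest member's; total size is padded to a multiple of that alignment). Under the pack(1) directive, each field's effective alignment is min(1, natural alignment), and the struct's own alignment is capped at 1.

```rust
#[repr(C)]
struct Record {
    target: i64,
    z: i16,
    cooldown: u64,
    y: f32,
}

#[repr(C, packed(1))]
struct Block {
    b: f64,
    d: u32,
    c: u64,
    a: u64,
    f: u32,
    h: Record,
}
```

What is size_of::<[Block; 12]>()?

768

Record: 0..8  target  (8B, 8-aligned); 8..10  z  (2B, 2-aligned); 10..16  -- padding (6B); 16..24  cooldown  (8B, 8-aligned); 24..28  y  (4B, 4-aligned); 28..32  -- tail padding (4B); sizeof = 32, alignof = 8
0..8  b  (8B, 1-aligned)
8..12  d  (4B, 1-aligned)
12..20  c  (8B, 1-aligned)
20..28  a  (8B, 1-aligned)
28..32  f  (4B, 1-aligned)
32..64  h  (32B, 1-aligned)
sizeof = 64, alignof = 1
array of 12: 12 × 64 = 768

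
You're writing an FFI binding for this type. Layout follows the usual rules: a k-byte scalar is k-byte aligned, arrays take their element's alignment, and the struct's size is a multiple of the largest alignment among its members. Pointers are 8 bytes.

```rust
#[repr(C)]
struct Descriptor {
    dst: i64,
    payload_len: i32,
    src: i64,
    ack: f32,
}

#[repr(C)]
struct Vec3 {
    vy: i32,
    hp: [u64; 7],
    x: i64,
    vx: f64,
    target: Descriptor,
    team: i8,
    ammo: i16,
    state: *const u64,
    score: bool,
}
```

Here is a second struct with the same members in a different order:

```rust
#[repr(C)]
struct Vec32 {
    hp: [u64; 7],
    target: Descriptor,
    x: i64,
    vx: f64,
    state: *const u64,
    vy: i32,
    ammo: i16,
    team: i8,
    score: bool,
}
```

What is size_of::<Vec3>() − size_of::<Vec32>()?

Descriptor: @0: dst [8B, align 8] → 8; @8: payload_len [4B, align 4] → 12; +4 pad (align 8); @16: src [8B, align 8] → 24; @24: ack [4B, align 4] → 28; +4 tail pad (align 8); size 32, align 8
@0: vy [4B, align 4] → 4
+4 pad (align 8)
@8: hp [56B, align 8] → 64
@64: x [8B, align 8] → 72
@72: vx [8B, align 8] → 80
@80: target [32B, align 8] → 112
@112: team [1B, align 1] → 113
+1 pad (align 2)
@114: ammo [2B, align 2] → 116
+4 pad (align 8)
@120: state [8B, align 8] → 128
@128: score [1B, align 1] → 129
+7 tail pad (align 8)
size 136, align 8
— Vec32 —
@0: hp [56B, align 8] → 56
@56: target [32B, align 8] → 88
@88: x [8B, align 8] → 96
@96: vx [8B, align 8] → 104
@104: state [8B, align 8] → 112
@112: vy [4B, align 4] → 116
@116: ammo [2B, align 2] → 118
@118: team [1B, align 1] → 119
@119: score [1B, align 1] → 120
size 120, align 8
136 − 120 = 16

16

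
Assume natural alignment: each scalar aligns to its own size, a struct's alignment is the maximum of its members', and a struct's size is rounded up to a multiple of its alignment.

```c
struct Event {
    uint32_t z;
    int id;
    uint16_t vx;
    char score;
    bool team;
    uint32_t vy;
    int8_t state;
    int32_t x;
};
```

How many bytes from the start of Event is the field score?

10

@0: z [4B, align 4] → 4
@4: id [4B, align 4] → 8
@8: vx [2B, align 2] → 10
@10: score [1B, align 1] → 11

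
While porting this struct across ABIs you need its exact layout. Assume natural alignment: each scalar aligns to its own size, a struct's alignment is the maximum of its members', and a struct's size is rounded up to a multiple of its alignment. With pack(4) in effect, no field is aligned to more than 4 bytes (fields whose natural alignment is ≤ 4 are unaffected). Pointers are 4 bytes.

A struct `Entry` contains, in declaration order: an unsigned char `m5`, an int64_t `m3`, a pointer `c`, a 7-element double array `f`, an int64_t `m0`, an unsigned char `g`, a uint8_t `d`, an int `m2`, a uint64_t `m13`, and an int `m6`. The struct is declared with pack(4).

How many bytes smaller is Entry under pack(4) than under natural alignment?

12

natural layout:
  0..1  m5  (1B, 1-aligned)
  1..8  -- padding (7B)
  8..16  m3  (8B, 8-aligned)
  16..20  c  (4B, 4-aligned)
  20..24  -- padding (4B)
  24..80  f  (56B, 8-aligned)
  80..88  m0  (8B, 8-aligned)
  88..89  g  (1B, 1-aligned)
  89..90  d  (1B, 1-aligned)
  90..92  -- padding (2B)
  92..96  m2  (4B, 4-aligned)
  96..104  m13  (8B, 8-aligned)
  104..108  m6  (4B, 4-aligned)
  108..112  -- tail padding (4B)
  sizeof = 112, alignof = 8
packed(4) layout:
  0..1  m5  (1B, 1-aligned)
  1..4  -- padding (3B)
  4..12  m3  (8B, 4-aligned)
  12..16  c  (4B, 4-aligned)
  16..72  f  (56B, 4-aligned)
  72..80  m0  (8B, 4-aligned)
  80..81  g  (1B, 1-aligned)
  81..82  d  (1B, 1-aligned)
  82..84  -- padding (2B)
  84..88  m2  (4B, 4-aligned)
  88..96  m13  (8B, 4-aligned)
  96..100  m6  (4B, 4-aligned)
  sizeof = 100, alignof = 4
112 − 100 = 12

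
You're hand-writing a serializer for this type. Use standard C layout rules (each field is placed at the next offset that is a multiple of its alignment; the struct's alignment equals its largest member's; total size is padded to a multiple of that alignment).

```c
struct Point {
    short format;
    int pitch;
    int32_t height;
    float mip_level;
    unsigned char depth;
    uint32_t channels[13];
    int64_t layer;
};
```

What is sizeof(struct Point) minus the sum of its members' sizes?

format at 0 (size 2, align 2) → ends 2
pad 2 to align 4 for pitch
pitch at 4 (size 4, align 4) → ends 8
height at 8 (size 4, align 4) → ends 12
mip_level at 12 (size 4, align 4) → ends 16
depth at 16 (size 1, align 1) → ends 17
pad 3 to align 4 for channels
channels at 20 (size 52, align 4) → ends 72
layer at 72 (size 8, align 8) → ends 80
total 80 bytes, alignment 8
data bytes 75, size 80 → padding 5

5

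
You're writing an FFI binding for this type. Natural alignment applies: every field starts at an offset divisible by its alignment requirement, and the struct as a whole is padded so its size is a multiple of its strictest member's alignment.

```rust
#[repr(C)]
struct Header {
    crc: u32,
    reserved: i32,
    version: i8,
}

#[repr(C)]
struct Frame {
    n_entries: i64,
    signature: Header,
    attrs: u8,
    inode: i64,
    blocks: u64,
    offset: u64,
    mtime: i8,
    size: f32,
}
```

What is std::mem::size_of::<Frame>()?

56 bytes

Header: 0..4  crc  (4B, 4-aligned); 4..8  reserved  (4B, 4-aligned); 8..9  version  (1B, 1-aligned); 9..12  -- tail padding (3B); sizeof = 12, alignof = 4
0..8  n_entries  (8B, 8-aligned)
8..20  signature  (12B, 4-aligned)
20..21  attrs  (1B, 1-aligned)
21..24  -- padding (3B)
24..32  inode  (8B, 8-aligned)
32..40  blocks  (8B, 8-aligned)
40..48  offset  (8B, 8-aligned)
48..49  mtime  (1B, 1-aligned)
49..52  -- padding (3B)
52..56  size  (4B, 4-aligned)
sizeof = 56, alignof = 8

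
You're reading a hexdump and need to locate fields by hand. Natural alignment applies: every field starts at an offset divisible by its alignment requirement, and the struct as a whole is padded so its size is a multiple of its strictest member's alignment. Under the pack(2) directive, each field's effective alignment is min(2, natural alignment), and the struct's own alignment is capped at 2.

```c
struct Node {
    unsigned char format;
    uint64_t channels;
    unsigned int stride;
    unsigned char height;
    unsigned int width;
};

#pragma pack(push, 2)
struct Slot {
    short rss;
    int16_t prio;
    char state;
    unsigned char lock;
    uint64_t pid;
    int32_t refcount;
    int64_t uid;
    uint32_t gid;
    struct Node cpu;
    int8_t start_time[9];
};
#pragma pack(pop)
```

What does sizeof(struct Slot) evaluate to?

Node: format at 0 (size 1, align 1) → ends 1; pad 7 to align 8 for channels; channels at 8 (size 8, align 8) → ends 16; stride at 16 (size 4, align 4) → ends 20; height at 20 (size 1, align 1) → ends 21; pad 3 to align 4 for width; width at 24 (size 4, align 4) → ends 28; tail pad 4 to reach multiple of 8; total 32 bytes, alignment 8
rss at 0 (size 2, align 2) → ends 2
prio at 2 (size 2, align 2) → ends 4
state at 4 (size 1, align 1) → ends 5
lock at 5 (size 1, align 1) → ends 6
pid at 6 (size 8, align 2) → ends 14
refcount at 14 (size 4, align 2) → ends 18
uid at 18 (size 8, align 2) → ends 26
gid at 26 (size 4, align 2) → ends 30
cpu at 30 (size 32, align 2) → ends 62
start_time at 62 (size 9, align 1) → ends 71
tail pad 1 to reach multiple of 2
total 72 bytes, alignment 2

72 bytes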